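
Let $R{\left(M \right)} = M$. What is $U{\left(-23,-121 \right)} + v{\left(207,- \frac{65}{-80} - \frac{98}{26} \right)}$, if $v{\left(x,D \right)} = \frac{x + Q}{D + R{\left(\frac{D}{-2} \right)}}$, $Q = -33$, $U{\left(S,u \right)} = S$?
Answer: $- \frac{28843}{205} \approx -140.7$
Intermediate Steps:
$v{\left(x,D \right)} = \frac{2 \left(-33 + x\right)}{D}$ ($v{\left(x,D \right)} = \frac{x - 33}{D + \frac{D}{-2}} = \frac{-33 + x}{D + D \left(- \frac{1}{2}\right)} = \frac{-33 + x}{D - \frac{D}{2}} = \frac{-33 + x}{\frac{1}{2} D} = \left(-33 + x\right) \frac{2}{D} = \frac{2 \left(-33 + x\right)}{D}$)
$U{\left(-23,-121 \right)} + v{\left(207,- \frac{65}{-80} - \frac{98}{26} \right)} = -23 + \frac{2 \left(-33 + 207\right)}{- \frac{65}{-80} - \frac{98}{26}} = -23 + 2 \frac{1}{\left(-65\right) \left(- \frac{1}{80}\right) - \frac{49}{13}} \cdot 174 = -23 + 2 \frac{1}{\frac{13}{16} - \frac{49}{13}} \cdot 174 = -23 + 2 \frac{1}{- \frac{615}{208}} \cdot 174 = -23 + 2 \left(- \frac{208}{615}\right) 174 = -23 - \frac{24128}{205} = - \frac{28843}{205}$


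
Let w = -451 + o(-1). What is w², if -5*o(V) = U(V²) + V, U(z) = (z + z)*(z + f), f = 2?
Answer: 204304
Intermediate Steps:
U(z) = 2*z*(2 + z) (U(z) = (z + z)*(z + 2) = (2*z)*(2 + z) = 2*z*(2 + z))
o(V) = -V/5 - 2*V²*(2 + V²)/5 (o(V) = -(2*V²*(2 + V²) + V)/5 = -(V + 2*V²*(2 + V²))/5 = -V/5 - 2*V²*(2 + V²)/5)
w = -452 (w = -451 + (⅕)*(-1)*(-1 + 2*(-1)*(-2 - 1*(-1)²)) = -451 + (⅕)*(-1)*(-1 + 2*(-1)*(-2 - 1*1)) = -451 + (⅕)*(-1)*(-1 + 2*(-1)*(-2 - 1)) = -451 + (⅕)*(-1)*(-1 + 2*(-1)*(-3)) = -451 + (⅕)*(-1)*(-1 + 6) = -451 + (⅕)*(-1)*5 = -451 - 1 = -452)
w² = (-452)² = 204304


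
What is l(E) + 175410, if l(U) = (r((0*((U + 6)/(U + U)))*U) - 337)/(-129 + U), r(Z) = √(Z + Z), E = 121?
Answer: 1403617/8 ≈ 1.7545e+5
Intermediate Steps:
r(Z) = √2*√Z (r(Z) = √(2*Z) = √2*√Z)
l(U) = -337/(-129 + U) (l(U) = (√2*√((0*((U + 6)/(U + U)))*U) - 337)/(-129 + U) = (√2*√((0*((6 + U)/((2*U))))*U) - 337)/(-129 + U) = (√2*√((0*((6 + U)*(1/(2*U))))*U) - 337)/(-129 + U) = (√2*√((0*((6 + U)/(2*U)))*U) - 337)/(-129 + U) = (√2*√(0*U) - 337)/(-129 + U) = (√2*√0 - 337)/(-129 + U) = (√2*0 - 337)/(-129 + U) = (0 - 337)/(-129 + U) = -337/(-129 + U))
l(E) + 175410 = -337/(-129 + 121) + 175410 = -337/(-8) + 175410 = -337*(-⅛) + 175410 = 337/8 + 175410 = 1403617/8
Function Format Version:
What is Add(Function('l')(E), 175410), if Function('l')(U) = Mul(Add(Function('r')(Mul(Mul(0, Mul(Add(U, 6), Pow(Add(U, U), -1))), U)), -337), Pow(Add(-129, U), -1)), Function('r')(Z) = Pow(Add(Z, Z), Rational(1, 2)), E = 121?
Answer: Rational(1403617, 8) ≈ 1.7545e+5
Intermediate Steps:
Function('r')(Z) = Mul(Pow(2, Rational(1, 2)), Pow(Z, Rational(1, 2))) (Function('r')(Z) = Pow(Mul(2, Z), Rational(1, 2)) = Mul(Pow(2, Rational(1, 2)), Pow(Z, Rational(1, 2))))
Function('l')(U) = Mul(-337, Pow(Add(-129, U), -1)) (Function('l')(U) = Mul(Add(Mul(Pow(2, Rational(1, 2)), Pow(Mul(Mul(0, Mul(Add(U, 6), Pow(Add(U, U), -1))), U), Rational(1, 2))), -337), Pow(Add(-129, U), -1)) = Mul(Add(Mul(Pow(2, Rational(1, 2)), Pow(Mul(Mul(0, Mul(Add(6, U), Pow(Mul(2, U), -1))), U), Rational(1, 2))), -337), Pow(Add(-129, U), -1)) = Mul(Add(Mul(Pow(2, Rational(1, 2)), Pow(Mul(Mul(0, Mul(Add(6, U), Mul(Rational(1, 2), Pow(U, -1)))), U), Rational(1, 2))), -337), Pow(Add(-129, U), -1)) = Mul(Add(Mul(Pow(2, Rational(1, 2)), Pow(Mul(Mul(0, Mul(Rational(1, 2), Pow(U, -1), Add(6, U))), U), Rational(1, 2))), -337), Pow(Add(-129, U), -1)) = Mul(Add(Mul(Pow(2, Rational(1, 2)), Pow(Mul(0, U), Rational(1, 2))), -337), Pow(Add(-129, U), -1)) = Mul(Add(Mul(Pow(2, Rational(1, 2)), Pow(0, Rational(1, 2))), -337), Pow(Add(-129, U), -1)) = Mul(Add(Mul(Pow(2, Rational(1, 2)), 0), -337), Pow(Add(-129, U), -1)) = Mul(Add(0, -337), Pow(Add(-129, U), -1)) = Mul(-337, Pow(Add(-129, U), -1)))
Add(Function('l')(E), 175410) = Add(Mul(-337, Pow(Add(-129, 121), -1)), 175410) = Add(Mul(-337, Pow(-8, -1)), 175410) = Add(Mul(-337, Rational(-1, 8)), 175410) = Add(Rational(337, 8), 175410) = Rational(1403617, 8)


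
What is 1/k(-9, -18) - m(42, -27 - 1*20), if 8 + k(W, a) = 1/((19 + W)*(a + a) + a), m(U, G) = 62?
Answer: -187928/3025 ≈ -62.125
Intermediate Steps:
k(W, a) = -8 + 1/(a + 2*a*(19 + W)) (k(W, a) = -8 + 1/((19 + W)*(a + a) + a) = -8 + 1/((19 + W)*(2*a) + a) = -8 + 1/(2*a*(19 + W) + a) = -8 + 1/(a + 2*a*(19 + W)))
1/k(-9, -18) - m(42, -27 - 1*20) = 1/((1 - 312*(-18) - 16*(-9)*(-18))/((-18)*(39 + 2*(-9)))) - 1*62 = 1/(-(1 + 5616 - 2592)/(18*(39 - 18))) - 62 = 1/(-1/18*3025/21) - 62 = 1/(-1/18*1/21*3025) - 62 = 1/(-3025/378) - 62 = -378/3025 - 62 = -187928/3025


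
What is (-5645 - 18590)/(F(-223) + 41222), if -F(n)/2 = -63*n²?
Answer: -24235/6307076 ≈ -0.0038425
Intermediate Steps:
F(n) = 126*n² (F(n) = -(-126)*n² = 126*n²)
(-5645 - 18590)/(F(-223) + 41222) = (-5645 - 18590)/(126*(-223)² + 41222) = -24235/(126*49729 + 41222) = -24235/(6265854 + 41222) = -24235/6307076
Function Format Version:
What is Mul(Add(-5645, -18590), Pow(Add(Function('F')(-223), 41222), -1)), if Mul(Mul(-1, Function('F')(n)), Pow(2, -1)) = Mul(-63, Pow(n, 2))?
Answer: Rational(-24235, 6307076) ≈ -0.0038425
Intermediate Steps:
Function('F')(n) = Mul(126, Pow(n, 2)) (Function('F')(n) = Mul(-2, Mul(-63, Pow(n, 2))) = Mul(126, Pow(n, 2)))
Mul(Add(-5645, -18590), Pow(Add(Function('F')(-223), 41222), -1)) = Mul(Add(-5645, -18590), Pow(Add(Mul(126, Pow(-223, 2)), 41222), -1)) = Mul(-24235, Pow(Add(Mul(126, 49729), 41222), -1)) = Mul(-24235, Pow(Add(6265854, 41222), -1)) = Mul(-24235, Pow(6307076, -1)) = Mul(-24235, Rational(1, 6307076)) = Rational(-24235, 6307076)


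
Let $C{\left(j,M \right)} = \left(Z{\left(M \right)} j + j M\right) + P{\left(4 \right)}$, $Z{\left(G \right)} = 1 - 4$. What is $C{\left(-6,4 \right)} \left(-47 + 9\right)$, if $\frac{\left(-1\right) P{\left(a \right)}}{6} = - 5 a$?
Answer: $-4332$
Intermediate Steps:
$P{\left(a \right)} = 30 a$ ($P{\left(a \right)} = - 6 \left(- 5 a\right) = 30 a$)
$Z{\left(G \right)} = -3$
$C{\left(j,M \right)} = 120 - 3 j + M j$ ($C{\left(j,M \right)} = \left(- 3 j + j M\right) + 30 \cdot 4 = \left(- 3 j + M j\right) + 120 = 120 - 3 j + M j$)
$C{\left(-6,4 \right)} \left(-47 + 9\right) = \left(120 - -18 + 4 \left(-6\right)\right) \left(-47 + 9\right) = \left(120 + 18 - 24\right) \left(-38\right) = 114 \left(-38\right) = -4332$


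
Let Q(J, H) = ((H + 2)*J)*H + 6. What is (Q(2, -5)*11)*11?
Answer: 4356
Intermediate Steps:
Q(J, H) = 6 + H*J*(2 + H) (Q(J, H) = ((2 + H)*J)*H + 6 = (J*(2 + H))*H + 6 = H*J*(2 + H) + 6 = 6 + H*J*(2 + H))
(Q(2, -5)*11)*11 = ((6 + 2*(-5)**2 + 2*(-5)*2)*11)*11 = ((6 + 2*25 - 20)*11)*11 = ((6 + 50 - 20)*11)*11 = (36*11)*11 = 396*11 = 4356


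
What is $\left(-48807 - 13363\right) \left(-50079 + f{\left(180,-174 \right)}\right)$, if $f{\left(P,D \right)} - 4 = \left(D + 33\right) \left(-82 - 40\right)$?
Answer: $2043714410$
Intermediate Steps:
$f{\left(P,D \right)} = -4022 - 122 D$ ($f{\left(P,D \right)} = 4 + \left(D + 33\right) \left(-82 - 40\right) = 4 + \left(33 + D\right) \left(-122\right) = 4 - \left(4026 + 122 D\right) = -4022 - 122 D$)
$\left(-48807 - 13363\right) \left(-50079 + f{\left(180,-174 \right)}\right) = \left(-48807 - 13363\right) \left(-50079 - -17206\right) = - 62170 \left(-50079 + \left(-4022 + 21228\right)\right) = - 62170 \left(-50079 + 17206\right) = \left(-62170\right) \left(-32873\right) = 2043714410$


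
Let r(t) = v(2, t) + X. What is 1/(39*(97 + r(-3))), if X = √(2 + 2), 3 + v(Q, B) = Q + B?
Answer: 1/3705 ≈ 0.00026991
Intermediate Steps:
v(Q, B) = -3 + B + Q (v(Q, B) = -3 + (Q + B) = -3 + (B + Q) = -3 + B + Q)
X = 2 (X = √4 = 2)
r(t) = 1 + t (r(t) = (-3 + t + 2) + 2 = (-1 + t) + 2 = 1 + t)
1/(39*(97 + r(-3))) = 1/(39*(97 + (1 - 3))) = 1/(39*(97 - 2)) = 1/(39*95) = 1/3705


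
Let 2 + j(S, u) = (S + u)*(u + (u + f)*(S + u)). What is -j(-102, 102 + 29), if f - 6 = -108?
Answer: -28186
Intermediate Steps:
f = -102 (f = 6 - 108 = -102)
j(S, u) = -2 + (S + u)*(u + (-102 + u)*(S + u)) (j(S, u) = -2 + (S + u)*(u + (u - 102)*(S + u)) = -2 + (S + u)*(u + (-102 + u)*(S + u)))
-j(-102, 102 + 29) = -(-2 + (102 + 29)**3 - 102*(-102)**2 - 101*(102 + 29)**2 + (102 + 29)*(-102)**2 - 203*(-102)*(102 + 29) + 2*(-102)*(102 + 29)**2) = -(-2 + 131**3 - 102*10404 - 101*131**2 + 131*10404 - 203*(-102)*131 + 2*(-102)*131**2) = -(-2 + 2248091 - 1061208 - 101*17161 + 1362924 + 2712486 + 2*(-102)*17161) = -(-2 + 2248091 - 1061208 - 1733261 + 1362924 + 2712486 - 3500844) = -1*28186 = -28186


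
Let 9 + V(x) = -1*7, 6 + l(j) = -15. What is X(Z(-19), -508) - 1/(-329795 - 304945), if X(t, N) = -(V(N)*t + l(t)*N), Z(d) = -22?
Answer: -6994834799/634740 ≈ -11020.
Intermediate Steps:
l(j) = -21 (l(j) = -6 - 15 = -21)
V(x) = -16 (V(x) = -9 - 1*7 = -9 - 7 = -16)
X(t, N) = 16*t + 21*N (X(t, N) = -(-16*t - 21*N) = -(-21*N - 16*t) = 16*t + 21*N)
X(Z(-19), -508) - 1/(-329795 - 304945) = (16*(-22) + 21*(-508)) - 1/(-329795 - 304945) = (-352 - 10668) - 1/(-634740) = -11020 - 1*(-1/634740) = -11020 + 1/634740 = -6994834799/634740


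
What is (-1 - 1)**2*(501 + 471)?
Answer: 3888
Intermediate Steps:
(-1 - 1)**2*(501 + 471) = (-2)**2*972 = 4*972 = 3888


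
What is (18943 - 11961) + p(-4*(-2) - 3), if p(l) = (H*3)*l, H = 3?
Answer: 7027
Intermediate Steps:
p(l) = 9*l (p(l) = (3*3)*l = 9*l)
(18943 - 11961) + p(-4*(-2) - 3) = (18943 - 11961) + 9*(-4*(-2) - 3) = 6982 + 9*(8 - 3) = 6982 + 9*5 = 6982 + 45 = 7027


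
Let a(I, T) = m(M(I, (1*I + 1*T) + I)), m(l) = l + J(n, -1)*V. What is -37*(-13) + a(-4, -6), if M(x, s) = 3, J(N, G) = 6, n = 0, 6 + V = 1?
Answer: 454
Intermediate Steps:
V = -5 (V = -6 + 1 = -5)
m(l) = -30 + l (m(l) = l + 6*(-5) = l - 30 = -30 + l)
a(I, T) = -27 (a(I, T) = -30 + 3 = -27)
-37*(-13) + a(-4, -6) = -37*(-13) - 27 = 481 - 27 = 454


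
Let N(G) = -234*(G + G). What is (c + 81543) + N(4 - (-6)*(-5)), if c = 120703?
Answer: 214414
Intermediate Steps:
N(G) = -468*G
(c + 81543) + N(4 - (-6)*(-5)) = (120703 + 81543) - 468*(4 - (-6)*(-5)) = 202246 - 468*(4 - 3*10) = 202246 - 468*(4 - 30) = 202246 - 468*(-26) = 202246 + 12168 = 214414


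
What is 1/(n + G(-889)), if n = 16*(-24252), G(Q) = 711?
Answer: -1/387321 ≈ -2.5818e-6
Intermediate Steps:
n = -388032
1/(n + G(-889)) = 1/(-388032 + 711) = 1/(-387321) = -1/387321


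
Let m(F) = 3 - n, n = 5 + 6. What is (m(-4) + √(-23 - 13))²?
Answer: 28 - 96*I ≈ 28.0 - 96.0*I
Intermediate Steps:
n = 11
m(F) = -8 (m(F) = 3 - 1*11 = 3 - 11 = -8)
(m(-4) + √(-23 - 13))² = (-8 + √(-23 - 13))² = (-8 + √(-36))² = (-8 + 6*I)²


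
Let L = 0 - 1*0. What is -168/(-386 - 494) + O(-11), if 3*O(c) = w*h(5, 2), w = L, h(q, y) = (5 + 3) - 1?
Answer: 21/110 ≈ 0.19091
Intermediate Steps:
h(q, y) = 7 (h(q, y) = 8 - 1 = 7)
L = 0 (L = 0 + 0 = 0)
w = 0
O(c) = 0 (O(c) = (0*7)/3 = (1/3)*0 = 0)
-168/(-386 - 494) + O(-11) = -168/(-386 - 494) + 0 = -168/(-880) + 0 = -1/880*(-168) + 0 = 21/110 + 0 = 21/110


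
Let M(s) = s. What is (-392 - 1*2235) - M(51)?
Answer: -2678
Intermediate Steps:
(-392 - 1*2235) - M(51) = (-392 - 1*2235) - 1*51 = (-392 - 2235) - 51 = -2627 - 51 = -2678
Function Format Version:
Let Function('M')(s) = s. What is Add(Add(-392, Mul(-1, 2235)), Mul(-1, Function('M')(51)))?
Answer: -2678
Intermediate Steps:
Add(Add(-392, Mul(-1, 2235)), Mul(-1, Function('M')(51))) = Add(Add(-392, Mul(-1, 2235)), Mul(-1, 51)) = Add(Add(-392, -2235), -51) = Add(-2627, -51) = -2678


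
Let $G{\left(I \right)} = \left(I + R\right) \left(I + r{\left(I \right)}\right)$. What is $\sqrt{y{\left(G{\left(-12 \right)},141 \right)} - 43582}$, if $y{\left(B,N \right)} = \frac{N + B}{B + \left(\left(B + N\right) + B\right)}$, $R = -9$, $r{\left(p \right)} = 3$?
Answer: $\frac{11 i \sqrt{5015118}}{118} \approx 208.76 i$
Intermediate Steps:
$G{\left(I \right)} = \left(-9 + I\right) \left(3 + I\right)$ ($G{\left(I \right)} = \left(I - 9\right) \left(I + 3\right) = \left(-9 + I\right) \left(3 + I\right)$)
$y{\left(B,N \right)} = \frac{B + N}{N + 3 B}$ ($y{\left(B,N \right)} = \frac{B + N}{B + \left(N + 2 B\right)} = \frac{B + N}{N + 3 B}$)
$\sqrt{y{\left(G{\left(-12 \right)},141 \right)} - 43582} = \sqrt{\frac{\left(-27 + \left(-12\right)^{2} - -72\right) + 141}{141 + 3 \left(-27 + \left(-12\right)^{2} - -72\right)} - 43582} = \sqrt{\frac{\left(-27 + 144 + 72\right) + 141}{141 + 3 \left(-27 + 144 + 72\right)} - 43582} = \sqrt{\frac{189 + 141}{141 + 3 \cdot 189} - 43582} = \sqrt{\frac{1}{141 + 567} \cdot 330 - 43582} = \sqrt{\frac{1}{708} \cdot 330 - 43582} = \sqrt{\frac{55}{118} - 43582} = \sqrt{- \frac{5142621}{118}} = \frac{11 i \sqrt{5015118}}{118}$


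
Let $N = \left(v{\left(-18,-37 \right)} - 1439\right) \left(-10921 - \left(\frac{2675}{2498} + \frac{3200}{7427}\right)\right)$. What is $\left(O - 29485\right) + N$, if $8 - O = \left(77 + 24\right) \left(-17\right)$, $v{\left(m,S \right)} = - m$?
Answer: $\frac{41062610988293}{2650378} \approx 1.5493 \cdot 10^{7}$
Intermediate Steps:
$O = 1725$ ($O = 8 - \left(77 + 24\right) \left(-17\right) = 8 - 101 \left(-17\right) = 8 - -1717 = 8 + 1717 = 1725$)
$N = \frac{41136185481573}{2650378}$ ($N = \left(\left(-1\right) \left(-18\right) - 1439\right) \left(-10921 - \left(\frac{2675}{2498} + \frac{3200}{7427}\right)\right) = \left(18 - 1439\right) \left(-10921 - \frac{27860825}{18552646}\right) = - 1421 \left(-10921 - \frac{27860825}{18552646}\right) = \left(-1421\right) \left(- \frac{202641307791}{18552646}\right) = \frac{41136185481573}{2650378} \approx 1.5521 \cdot 10^{7}$)
$\left(O - 29485\right) + N = \left(1725 - 29485\right) + \frac{41136185481573}{2650378} = -27760 + \frac{41136185481573}{2650378} = \frac{41062610988293}{2650378}$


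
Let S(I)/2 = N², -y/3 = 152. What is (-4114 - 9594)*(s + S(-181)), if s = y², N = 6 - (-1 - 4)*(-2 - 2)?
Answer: -2855760224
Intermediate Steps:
y = -456 (y = -3*152 = -456)
N = -14 (N = 6 - (-5)*(-4) = 6 - 1*20 = 6 - 20 = -14)
S(I) = 392 (S(I) = 2*(-14)² = 2*196 = 392)
s = 207936 (s = (-456)² = 207936)
(-4114 - 9594)*(s + S(-181)) = (-4114 - 9594)*(207936 + 392) = -13708*208328 = -2855760224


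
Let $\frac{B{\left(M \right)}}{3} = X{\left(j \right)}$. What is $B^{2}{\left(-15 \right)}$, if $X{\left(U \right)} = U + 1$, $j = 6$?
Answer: $441$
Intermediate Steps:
$X{\left(U \right)} = 1 + U$
$B{\left(M \right)} = 21$ ($B{\left(M \right)} = 3 \left(1 + 6\right) = 3 \cdot 7 = 21$)
$B^{2}{\left(-15 \right)} = 21^{2} = 441$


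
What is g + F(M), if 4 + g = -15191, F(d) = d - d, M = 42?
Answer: -15195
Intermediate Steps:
F(d) = 0
g = -15195 (g = -4 - 15191 = -15195)
g + F(M) = -15195 + 0 = -15195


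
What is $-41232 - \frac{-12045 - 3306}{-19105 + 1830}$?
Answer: $- \frac{712298151}{17275} \approx -41233.0$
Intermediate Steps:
$-41232 - \frac{-12045 - 3306}{-19105 + 1830} = -41232 - - \frac{15351}{-17275} = -41232 - \left(-15351\right) \left(- \frac{1}{17275}\right) = -41232 - \frac{15351}{17275} = - \frac{712298151}{17275}$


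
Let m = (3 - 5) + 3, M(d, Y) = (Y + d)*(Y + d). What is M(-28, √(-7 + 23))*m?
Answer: 576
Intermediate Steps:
M(d, Y) = (Y + d)²
m = 1 (m = -2 + 3 = 1)
M(-28, √(-7 + 23))*m = (√(-7 + 23) - 28)²*1 = (√16 - 28)²*1 = (4 - 28)²*1 = (-24)²*1 = 576*1 = 576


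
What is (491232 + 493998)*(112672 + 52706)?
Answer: 162935366940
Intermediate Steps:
(491232 + 493998)*(112672 + 52706) = 985230*165378 = 162935366940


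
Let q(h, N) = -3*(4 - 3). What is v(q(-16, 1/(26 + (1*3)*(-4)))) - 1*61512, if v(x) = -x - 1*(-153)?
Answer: -61356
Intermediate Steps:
q(h, N) = -3 (q(h, N) = -3*1 = -3)
v(x) = 153 - x (v(x) = -x + 153 = 153 - x)
v(q(-16, 1/(26 + (1*3)*(-4)))) - 1*61512 = (153 - 1*(-3)) - 1*61512 = (153 + 3) - 61512 = 156 - 61512 = -61356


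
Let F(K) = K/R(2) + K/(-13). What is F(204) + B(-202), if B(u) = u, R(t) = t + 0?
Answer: -1504/13 ≈ -115.69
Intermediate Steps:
R(t) = t
F(K) = 11*K/26 (F(K) = K/2 + K/(-13) = K*(1/2) + K*(-1/13) = K/2 - K/13 = 11*K/26)
F(204) + B(-202) = (11/26)*204 - 202 = 1122/13 - 202 = -1504/13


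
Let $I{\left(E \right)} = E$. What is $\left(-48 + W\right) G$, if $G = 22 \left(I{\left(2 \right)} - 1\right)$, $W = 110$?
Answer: $1364$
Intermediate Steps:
$G = 22$ ($G = 22 \left(2 - 1\right) = 22 \cdot 1 = 22$)
$\left(-48 + W\right) G = \left(-48 + 110\right) 22 = 62 \cdot 22 = 1364$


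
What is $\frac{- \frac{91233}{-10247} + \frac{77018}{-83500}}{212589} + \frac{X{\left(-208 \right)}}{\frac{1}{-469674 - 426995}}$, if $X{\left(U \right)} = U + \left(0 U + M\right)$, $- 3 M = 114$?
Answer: $\frac{20061401399093669729527}{90948178415250} \approx 2.2058 \cdot 10^{8}$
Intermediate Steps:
$M = -38$ ($M = \left(- \frac{1}{3}\right) 114 = -38$)
$X{\left(U \right)} = -38 + U$ ($X{\left(U \right)} = U - \left(38 + 0 U\right) = U + \left(0 - 38\right) = U - 38 = -38 + U$)
$\frac{- \frac{91233}{-10247} + \frac{77018}{-83500}}{212589} + \frac{X{\left(-208 \right)}}{\frac{1}{-469674 - 426995}} = \frac{- \frac{91233}{-10247} + \frac{77018}{-83500}}{212589} + \frac{-38 - 208}{\frac{1}{-469674 - 426995}} = \left(\left(-91233\right) \left(- \frac{1}{10247}\right) + 77018 \left(- \frac{1}{83500}\right)\right) \frac{1}{212589} - \frac{246}{\frac{1}{-896669}} = \left(\frac{91233}{10247} - \frac{38509}{41750}\right) \frac{1}{212589} - \frac{246}{- \frac{1}{896669}} = \frac{3414376027}{427812250} \cdot \frac{1}{212589} - -220580574 = \frac{3414376027}{90948178415250} + 220580574 = \frac{20061401399093669729527}{90948178415250}$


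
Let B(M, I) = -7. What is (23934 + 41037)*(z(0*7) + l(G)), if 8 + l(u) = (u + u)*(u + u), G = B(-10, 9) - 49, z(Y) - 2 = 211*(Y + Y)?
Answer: 814606398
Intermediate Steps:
z(Y) = 2 + 422*Y (z(Y) = 2 + 211*(Y + Y) = 2 + 211*(2*Y) = 2 + 422*Y)
G = -56 (G = -7 - 49 = -56)
l(u) = -8 + 4*u² (l(u) = -8 + (u + u)*(u + u) = -8 + (2*u)*(2*u) = -8 + 4*u²)
(23934 + 41037)*(z(0*7) + l(G)) = (23934 + 41037)*((2 + 422*(0*7)) + (-8 + 4*(-56)²)) = 64971*((2 + 422*0) + (-8 + 4*3136)) = 64971*((2 + 0) + (-8 + 12544)) = 64971*(2 + 12536) = 64971*12538 = 814606398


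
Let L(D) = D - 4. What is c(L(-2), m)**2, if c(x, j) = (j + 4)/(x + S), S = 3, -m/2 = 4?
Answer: 16/9 ≈ 1.7778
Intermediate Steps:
m = -8 (m = -2*4 = -8)
L(D) = -4 + D
c(x, j) = (4 + j)/(3 + x) (c(x, j) = (j + 4)/(x + 3) = (4 + j)/(3 + x))
c(L(-2), m)**2 = ((4 - 8)/(3 + (-4 - 2)))**2 = (-4/(3 - 6))**2 = (-4/(-3))**2 = (-1/3*(-4))**2 = (4/3)**2 = 16/9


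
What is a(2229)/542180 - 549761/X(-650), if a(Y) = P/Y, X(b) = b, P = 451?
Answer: 66439673519957/78553749300 ≈ 845.79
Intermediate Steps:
a(Y) = 451/Y
a(2229)/542180 - 549761/X(-650) = (451/2229)/542180 - 549761/(-650) = (451*(1/2229))*(1/542180) - 549761*(-1/650) = (451/2229)*(1/542180) + 549761/650 = 451/1208519220 + 549761/650 = 66439673519957/78553749300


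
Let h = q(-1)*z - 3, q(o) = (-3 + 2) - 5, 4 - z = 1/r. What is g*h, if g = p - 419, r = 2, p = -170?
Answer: 14136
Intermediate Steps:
z = 7/2 (z = 4 - 1/2 = 7/2 ≈ 3.5000)
g = -589 (g = -170 - 419 = -589)
q(o) = -6 (q(o) = -1 - 5 = -6)
h = -24 (h = -6*7/2 - 3 = -21 - 3 = -24)
g*h = -589*(-24) = 14136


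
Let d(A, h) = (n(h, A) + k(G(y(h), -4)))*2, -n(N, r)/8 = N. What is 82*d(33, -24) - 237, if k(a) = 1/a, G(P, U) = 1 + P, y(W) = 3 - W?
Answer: 218798/7 ≈ 31257.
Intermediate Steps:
n(N, r) = -8*N
d(A, h) = -16*h + 2/(4 - h) (d(A, h) = (-8*h + 1/(1 + (3 - h)))*2 = (-8*h + 1/(4 - h))*2 = (1/(4 - h) - 8*h)*2 = -16*h + 2/(4 - h))
82*d(33, -24) - 237 = 82*(2*(-1 - 8*(-24)*(-4 - 24))/(-4 - 24)) - 237 = 82*(2*(-1 - 8*(-24)*(-28))/(-28)) - 237 = 82*(2*(-1/28)*(-1 - 5376)) - 237 = 82*(2*(-1/28)*(-5377)) - 237 = 82*(5377/14) - 237 = 220457/7 - 237 = 218798/7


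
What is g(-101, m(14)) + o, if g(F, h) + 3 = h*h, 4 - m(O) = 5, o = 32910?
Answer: 32908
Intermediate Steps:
m(O) = -1 (m(O) = 4 - 1*5 = 4 - 5 = -1)
g(F, h) = -3 + h² (g(F, h) = -3 + h*h = -3 + h²)
g(-101, m(14)) + o = (-3 + (-1)²) + 32910 = (-3 + 1) + 32910 = -2 + 32910 = 32908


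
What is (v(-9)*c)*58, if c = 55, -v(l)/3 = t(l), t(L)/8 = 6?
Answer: -459360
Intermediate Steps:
t(L) = 48 (t(L) = 8*6 = 48)
v(l) = -144 (v(l) = -3*48 = -144)
(v(-9)*c)*58 = -144*55*58 = -7920*58 = -459360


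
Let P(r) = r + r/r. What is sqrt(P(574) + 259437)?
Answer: 2*sqrt(65003) ≈ 509.91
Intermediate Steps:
P(r) = 1 + r (P(r) = r + 1 = 1 + r)
sqrt(P(574) + 259437) = sqrt((1 + 574) + 259437) = sqrt(575 + 259437) = sqrt(260012) = 2*sqrt(65003)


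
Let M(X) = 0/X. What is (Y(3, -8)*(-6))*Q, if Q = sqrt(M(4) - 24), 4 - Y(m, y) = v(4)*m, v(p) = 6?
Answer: 168*I*sqrt(6) ≈ 411.51*I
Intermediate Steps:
M(X) = 0
Y(m, y) = 4 - 6*m
Q = 2*I*sqrt(6) (Q = sqrt(0 - 24) = sqrt(-24) = 2*I*sqrt(6) ≈ 4.899*I)
(Y(3, -8)*(-6))*Q = ((4 - 6*3)*(-6))*(2*I*sqrt(6)) = ((4 - 18)*(-6))*(2*I*sqrt(6)) = (-14*(-6))*(2*I*sqrt(6)) = 84*(2*I*sqrt(6)) = 168*I*sqrt(6)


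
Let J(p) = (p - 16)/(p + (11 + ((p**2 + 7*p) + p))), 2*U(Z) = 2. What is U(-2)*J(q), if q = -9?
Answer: -25/11 ≈ -2.2727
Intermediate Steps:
U(Z) = 1 (U(Z) = (1/2)*2 = 1)
J(p) = (-16 + p)/(11 + p**2 + 9*p) (J(p) = (-16 + p)/(p + (11 + (p**2 + 8*p))) = (-16 + p)/(p + (11 + p**2 + 8*p)) = (-16 + p)/(11 + p**2 + 9*p))
U(-2)*J(q) = 1*((-16 - 9)/(11 + (-9)**2 + 9*(-9))) = 1*(-25/(11 + 81 - 81)) = 1*(-25/11) = -25/11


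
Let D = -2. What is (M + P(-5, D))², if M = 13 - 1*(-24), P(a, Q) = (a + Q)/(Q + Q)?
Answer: 24025/16 ≈ 1501.6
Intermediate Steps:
P(a, Q) = (Q + a)/(2*Q) (P(a, Q) = (Q + a)/((2*Q)) = (Q + a)*(1/(2*Q)) = (Q + a)/(2*Q))
M = 37 (M = 13 + 24 = 37)
(M + P(-5, D))² = (37 + (½)*(-2 - 5)/(-2))² = (37 + (½)*(-½)*(-7))² = (37 + 7/4)² = (155/4)² = 24025/16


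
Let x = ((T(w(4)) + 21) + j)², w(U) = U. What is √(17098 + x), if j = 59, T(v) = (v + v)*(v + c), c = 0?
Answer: √29642 ≈ 172.17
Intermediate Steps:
T(v) = 2*v² (T(v) = (v + v)*(v + 0) = (2*v)*v = 2*v²)
x = 12544 (x = ((2*4² + 21) + 59)² = ((2*16 + 21) + 59)² = ((32 + 21) + 59)² = (53 + 59)² = 112² = 12544)
√(17098 + x) = √(17098 + 12544) = √29642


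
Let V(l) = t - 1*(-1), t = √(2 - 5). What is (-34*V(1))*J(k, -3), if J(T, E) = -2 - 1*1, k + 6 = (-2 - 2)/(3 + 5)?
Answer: 102 + 102*I*√3 ≈ 102.0 + 176.67*I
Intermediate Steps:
k = -13/2 (k = -6 + (-2 - 2)/(3 + 5) = -6 - 4/8 = -6 - 4*⅛ = -6 - ½ = -13/2 ≈ -6.5000)
t = I*√3 (t = √(-3) = I*√3 ≈ 1.732*I)
V(l) = 1 + I*√3 (V(l) = I*√3 - 1*(-1) = I*√3 + 1 = 1 + I*√3)
J(T, E) = -3 (J(T, E) = -2 - 1 = -3)
(-34*V(1))*J(k, -3) = -34*(1 + I*√3)*(-3) = (-34 - 34*I*√3)*(-3) = 102 + 102*I*√3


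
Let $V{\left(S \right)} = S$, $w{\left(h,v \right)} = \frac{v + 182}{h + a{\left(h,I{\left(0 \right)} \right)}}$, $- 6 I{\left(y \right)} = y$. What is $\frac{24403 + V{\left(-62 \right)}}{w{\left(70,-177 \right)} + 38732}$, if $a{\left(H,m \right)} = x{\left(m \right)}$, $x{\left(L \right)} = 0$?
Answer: $\frac{340774}{542249} \approx 0.62845$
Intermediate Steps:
$I{\left(y \right)} = - \frac{y}{6}$
$a{\left(H,m \right)} = 0$
$w{\left(h,v \right)} = \frac{182 + v}{h}$ ($w{\left(h,v \right)} = \frac{v + 182}{h + 0} = \frac{182 + v}{h}$)
$\frac{24403 + V{\left(-62 \right)}}{w{\left(70,-177 \right)} + 38732} = \frac{24403 - 62}{\frac{182 - 177}{70} + 38732} = \frac{24341}{\frac{1}{70} \cdot 5 + 38732} = \frac{24341}{\frac{1}{14} + 38732} = \frac{24341}{\frac{542249}{14}} = 24341 \cdot \frac{14}{542249} = \frac{340774}{542249}$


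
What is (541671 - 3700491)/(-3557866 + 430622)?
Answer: 789705/781811 ≈ 1.0101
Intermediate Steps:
(541671 - 3700491)/(-3557866 + 430622) = -3158820/(-3127244) = -3158820*(-1/3127244) = 789705/781811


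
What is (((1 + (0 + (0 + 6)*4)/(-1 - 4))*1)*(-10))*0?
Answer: 0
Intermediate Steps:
(((1 + (0 + (0 + 6)*4)/(-1 - 4))*1)*(-10))*0 = (((1 + (0 + 6*4)/(-5))*1)*(-10))*0 = (((1 + (0 + 24)*(-⅕))*1)*(-10))*0 = (((1 + 24*(-⅕))*1)*(-10))*0 = (((1 - 24/5)*1)*(-10))*0 = (-19/5*1*(-10))*0 = -19/5*(-10)*0 = 38*0 = 0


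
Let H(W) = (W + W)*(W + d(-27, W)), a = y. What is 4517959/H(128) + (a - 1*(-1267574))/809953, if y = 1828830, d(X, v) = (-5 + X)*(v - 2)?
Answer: -564713974631/809486467072 ≈ -0.69762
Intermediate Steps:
d(X, v) = (-5 + X)*(-2 + v)
a = 1828830
H(W) = 2*W*(64 - 31*W) (H(W) = (W + W)*(W + (10 - 5*W - 2*(-27) - 27*W)) = (2*W)*(W + (10 - 5*W + 54 - 27*W)) = (2*W)*(W + (64 - 32*W)) = (2*W)*(64 - 31*W) = 2*W*(64 - 31*W))
4517959/H(128) + (a - 1*(-1267574))/809953 = 4517959/((2*128*(64 - 31*128))) + (1828830 - 1*(-1267574))/809953 = 4517959/((2*128*(64 - 3968))) + (1828830 + 1267574)*(1/809953) = 4517959/((2*128*(-3904))) + 3096404*(1/809953) = 4517959/(-999424) + 3096404/809953 = 4517959*(-1/999424) + 3096404/809953 = -4517959/999424 + 3096404/809953 = -564713974631/809486467072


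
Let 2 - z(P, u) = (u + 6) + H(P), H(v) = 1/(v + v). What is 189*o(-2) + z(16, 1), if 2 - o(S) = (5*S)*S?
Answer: -109025/32 ≈ -3407.0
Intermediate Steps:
H(v) = 1/(2*v)
o(S) = 2 - 5*S² (o(S) = 2 - 5*S*S = 2 - 5*S²)
z(P, u) = -4 - u - 1/(2*P) (z(P, u) = 2 - ((u + 6) + 1/(2*P)) = 2 - ((6 + u) + 1/(2*P)) = 2 - (6 + u + 1/(2*P)) = 2 + (-6 - u - 1/(2*P)) = -4 - u - 1/(2*P))
189*o(-2) + z(16, 1) = 189*(2 - 5*(-2)²) + (-4 - 1*1 - ½/16) = 189*(2 - 5*4) + (-4 - 1 - ½*1/16) = 189*(2 - 20) + (-4 - 1 - 1/32) = 189*(-18) - 161/32 = -3402 - 161/32 = -109025/32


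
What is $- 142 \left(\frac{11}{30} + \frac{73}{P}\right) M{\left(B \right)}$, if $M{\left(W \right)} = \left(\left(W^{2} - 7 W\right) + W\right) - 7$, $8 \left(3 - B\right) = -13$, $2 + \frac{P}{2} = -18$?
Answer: $- \frac{708225}{256} \approx -2766.5$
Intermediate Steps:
$P = -40$ ($P = -4 + 2 \left(-18\right) = -4 - 36 = -40$)
$B = \frac{37}{8}$ ($B = 3 - - \frac{13}{8} = 3 + \frac{13}{8} = \frac{37}{8} \approx 4.625$)
$M{\left(W \right)} = -7 + W^{2} - 6 W$ ($M{\left(W \right)} = \left(W^{2} - 6 W\right) - 7 = -7 + W^{2} - 6 W$)
$- 142 \left(\frac{11}{30} + \frac{73}{P}\right) M{\left(B \right)} = - 142 \left(\frac{11}{30} + \frac{73}{-40}\right) \left(-7 + \left(\frac{37}{8}\right)^{2} - \frac{111}{4}\right) = - 142 \left(11 \cdot \frac{1}{30} + 73 \left(- \frac{1}{40}\right)\right) \left(-7 + \frac{1369}{64} - \frac{111}{4}\right) = - 142 \left(\frac{11}{30} - \frac{73}{40}\right) \left(- \frac{855}{64}\right) = \left(-142\right) \left(- \frac{35}{24}\right) \left(- \frac{855}{64}\right) = \frac{2485}{12} \left(- \frac{855}{64}\right) = - \frac{708225}{256}$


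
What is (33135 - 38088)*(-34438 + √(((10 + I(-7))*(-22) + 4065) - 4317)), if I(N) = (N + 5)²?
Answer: 170571414 - 19812*I*√35 ≈ 1.7057e+8 - 1.1721e+5*I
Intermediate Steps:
I(N) = (5 + N)²
(33135 - 38088)*(-34438 + √(((10 + I(-7))*(-22) + 4065) - 4317)) = (33135 - 38088)*(-34438 + √(((10 + (5 - 7)²)*(-22) + 4065) - 4317)) = -4953*(-34438 + √(((10 + (-2)²)*(-22) + 4065) - 4317)) = -4953*(-34438 + √(((10 + 4)*(-22) + 4065) - 4317)) = -4953*(-34438 + √((14*(-22) + 4065) - 4317)) = -4953*(-34438 + √((-308 + 4065) - 4317)) = -4953*(-34438 + √(3757 - 4317)) = -4953*(-34438 + √(-560)) = -4953*(-34438 + 4*I*√35) = 170571414 - 19812*I*√35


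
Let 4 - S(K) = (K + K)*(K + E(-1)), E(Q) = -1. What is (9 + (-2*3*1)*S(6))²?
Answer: 119025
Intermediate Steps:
S(K) = 4 - 2*K*(-1 + K) (S(K) = 4 - (K + K)*(K - 1) = 4 - 2*K*(-1 + K))
(9 + (-2*3*1)*S(6))² = (9 + (-2*3*1)*(4 - 2*6² + 2*6))² = (9 + (-6*1)*(4 - 2*36 + 12))² = (9 - 6*(4 - 72 + 12))² = (9 - 6*(-56))² = (9 + 336)² = 345² = 119025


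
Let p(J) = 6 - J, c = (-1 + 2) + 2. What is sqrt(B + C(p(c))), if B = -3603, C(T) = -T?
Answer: I*sqrt(3606) ≈ 60.05*I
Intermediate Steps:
c = 3 (c = 1 + 2 = 3)
sqrt(B + C(p(c))) = sqrt(-3603 - (6 - 1*3)) = sqrt(-3603 - (6 - 3)) = sqrt(-3603 - 1*3) = sqrt(-3603 - 3) = sqrt(-3606) = I*sqrt(3606)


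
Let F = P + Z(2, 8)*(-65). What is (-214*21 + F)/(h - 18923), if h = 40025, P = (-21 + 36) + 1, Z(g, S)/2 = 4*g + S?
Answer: -1093/3517 ≈ -0.31078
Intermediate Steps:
Z(g, S) = 2*S + 8*g (Z(g, S) = 2*(4*g + S) = 2*(S + 4*g) = 2*S + 8*g)
P = 16 (P = 15 + 1 = 16)
F = -2064 (F = 16 + (2*8 + 8*2)*(-65) = 16 + (16 + 16)*(-65) = 16 + 32*(-65) = 16 - 2080 = -2064)
(-214*21 + F)/(h - 18923) = (-214*21 - 2064)/(40025 - 18923) = (-4494 - 2064)/21102 = -6558*1/21102 = -1093/3517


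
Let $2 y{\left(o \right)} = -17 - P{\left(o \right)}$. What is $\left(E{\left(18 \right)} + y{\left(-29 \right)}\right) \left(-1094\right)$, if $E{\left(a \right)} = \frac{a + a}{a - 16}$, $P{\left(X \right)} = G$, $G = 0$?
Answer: $-10393$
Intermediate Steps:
$P{\left(X \right)} = 0$
$y{\left(o \right)} = - \frac{17}{2}$ ($y{\left(o \right)} = \frac{-17 - 0}{2} = \frac{-17 + 0}{2} = \frac{1}{2} \left(-17\right) = - \frac{17}{2}$)
$E{\left(a \right)} = \frac{2 a}{-16 + a}$
$\left(E{\left(18 \right)} + y{\left(-29 \right)}\right) \left(-1094\right) = \left(2 \cdot 18 \frac{1}{-16 + 18} - \frac{17}{2}\right) \left(-1094\right) = \left(2 \cdot 18 \cdot \frac{1}{2} - \frac{17}{2}\right) \left(-1094\right) = \left(18 - \frac{17}{2}\right) \left(-1094\right) = \frac{19}{2} \left(-1094\right) = -10393$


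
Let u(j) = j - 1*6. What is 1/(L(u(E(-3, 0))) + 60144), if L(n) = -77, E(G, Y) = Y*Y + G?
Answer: 1/60067 ≈ 1.6648e-5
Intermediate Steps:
E(G, Y) = G + Y² (E(G, Y) = Y² + G = G + Y²)
u(j) = -6 + j (u(j) = j - 6 = -6 + j)
1/(L(u(E(-3, 0))) + 60144) = 1/(-77 + 60144) = 1/60067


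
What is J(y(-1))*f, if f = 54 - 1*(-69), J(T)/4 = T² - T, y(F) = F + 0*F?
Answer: 984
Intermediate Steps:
y(F) = F (y(F) = F + 0 = F)
J(T) = -4*T + 4*T² (J(T) = 4*(T² - T) = -4*T + 4*T²)
f = 123 (f = 54 + 69 = 123)
J(y(-1))*f = (4*(-1)*(-1 - 1))*123 = (4*(-1)*(-2))*123 = 8*123 = 984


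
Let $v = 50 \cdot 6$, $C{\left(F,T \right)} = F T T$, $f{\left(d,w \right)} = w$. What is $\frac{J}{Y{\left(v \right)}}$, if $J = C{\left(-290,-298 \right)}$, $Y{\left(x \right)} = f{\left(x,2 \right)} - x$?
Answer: $86420$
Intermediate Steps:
$C{\left(F,T \right)} = F T^{2}$
$v = 300$
$Y{\left(x \right)} = 2 - x$
$J = -25753160$ ($J = - 290 \left(-298\right)^{2} = \left(-290\right) 88804 = -25753160$)
$\frac{J}{Y{\left(v \right)}} = - \frac{25753160}{2 - 300} = - \frac{25753160}{-298} = \left(-25753160\right) \left(- \frac{1}{298}\right) = 86420$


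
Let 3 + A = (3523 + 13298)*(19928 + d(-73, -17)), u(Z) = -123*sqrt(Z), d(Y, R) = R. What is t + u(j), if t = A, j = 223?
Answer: 334922928 - 123*sqrt(223) ≈ 3.3492e+8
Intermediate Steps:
A = 334922928 (A = -3 + (3523 + 13298)*(19928 - 17) = -3 + 16821*19911 = -3 + 334922931 = 334922928)
t = 334922928
t + u(j) = 334922928 - 123*sqrt(223)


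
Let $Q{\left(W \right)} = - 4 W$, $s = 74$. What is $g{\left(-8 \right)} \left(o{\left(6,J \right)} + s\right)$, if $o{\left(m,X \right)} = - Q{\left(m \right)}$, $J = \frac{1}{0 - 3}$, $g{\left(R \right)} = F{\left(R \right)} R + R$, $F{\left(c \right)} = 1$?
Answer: $-1568$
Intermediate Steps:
$g{\left(R \right)} = 2 R$ ($g{\left(R \right)} = 1 R + R = R + R = 2 R$)
$J = - \frac{1}{3}$ ($J = \frac{1}{-3} = - \frac{1}{3} \approx -0.33333$)
$o{\left(m,X \right)} = 4 m$ ($o{\left(m,X \right)} = - \left(-4\right) m = 4 m$)
$g{\left(-8 \right)} \left(o{\left(6,J \right)} + s\right) = 2 \left(-8\right) \left(4 \cdot 6 + 74\right) = - 16 \left(24 + 74\right) = \left(-16\right) 98 = -1568$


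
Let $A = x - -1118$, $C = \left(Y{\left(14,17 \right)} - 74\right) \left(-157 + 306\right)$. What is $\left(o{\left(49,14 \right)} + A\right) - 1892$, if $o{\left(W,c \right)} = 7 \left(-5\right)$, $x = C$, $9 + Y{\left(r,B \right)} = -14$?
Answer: $-15262$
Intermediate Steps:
$Y{\left(r,B \right)} = -23$ ($Y{\left(r,B \right)} = -9 - 14 = -23$)
$C = -14453$ ($C = \left(-23 - 74\right) \left(-157 + 306\right) = \left(-97\right) 149 = -14453$)
$x = -14453$
$o{\left(W,c \right)} = -35$
$A = -13335$ ($A = -14453 - -1118 = -14453 + 1118 = -13335$)
$\left(o{\left(49,14 \right)} + A\right) - 1892 = \left(-35 - 13335\right) - 1892 = -13370 - 1892 = -15262$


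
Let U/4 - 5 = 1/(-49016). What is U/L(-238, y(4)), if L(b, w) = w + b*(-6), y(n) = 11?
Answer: 245079/17633506 ≈ 0.013898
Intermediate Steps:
U = 245079/12254 (U = 20 + 4/(-49016) = 20 + 4*(-1/49016) = 20 - 1/12254 = 245079/12254 ≈ 20.000)
L(b, w) = w - 6*b
U/L(-238, y(4)) = 245079/(12254*(11 - 6*(-238))) = 245079/(12254*(11 + 1428)) = (245079/12254)/1439 = (245079/12254)*(1/1439) = 245079/17633506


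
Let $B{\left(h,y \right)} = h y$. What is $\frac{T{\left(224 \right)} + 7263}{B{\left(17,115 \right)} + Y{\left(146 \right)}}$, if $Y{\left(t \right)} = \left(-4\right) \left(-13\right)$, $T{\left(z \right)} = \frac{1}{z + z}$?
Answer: $\frac{3253825}{899136} \approx 3.6188$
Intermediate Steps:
$T{\left(z \right)} = \frac{1}{2 z}$
$Y{\left(t \right)} = 52$
$\frac{T{\left(224 \right)} + 7263}{B{\left(17,115 \right)} + Y{\left(146 \right)}} = \frac{\frac{1}{2 \cdot 224} + 7263}{17 \cdot 115 + 52} = \frac{\frac{1}{2} \cdot \frac{1}{224} + 7263}{1955 + 52} = \frac{\frac{1}{448} + 7263}{2007} = \frac{3253825}{448} \cdot \frac{1}{2007} = \frac{3253825}{899136}$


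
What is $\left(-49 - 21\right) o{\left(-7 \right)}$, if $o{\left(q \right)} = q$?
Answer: $490$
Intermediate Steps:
$\left(-49 - 21\right) o{\left(-7 \right)} = \left(-49 - 21\right) \left(-7\right) = \left(-70\right) \left(-7\right) = 490$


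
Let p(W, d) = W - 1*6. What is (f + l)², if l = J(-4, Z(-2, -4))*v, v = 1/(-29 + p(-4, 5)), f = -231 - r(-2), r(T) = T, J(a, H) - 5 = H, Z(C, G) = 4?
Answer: 8880400/169 ≈ 52547.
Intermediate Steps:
J(a, H) = 5 + H
f = -229 (f = -231 - 1*(-2) = -231 + 2 = -229)
p(W, d) = -6 + W (p(W, d) = W - 6 = -6 + W)
v = -1/39 (v = 1/(-29 + (-6 - 4)) = 1/(-29 - 10) = 1/(-39) = -1/39 ≈ -0.025641)
l = -3/13 (l = (5 + 4)*(-1/39) = 9*(-1/39) = -3/13 ≈ -0.23077)
(f + l)² = (-229 - 3/13)² = (-2980/13)² = 8880400/169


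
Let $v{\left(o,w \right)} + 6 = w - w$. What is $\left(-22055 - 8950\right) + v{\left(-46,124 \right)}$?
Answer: $-31011$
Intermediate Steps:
$v{\left(o,w \right)} = -6$ ($v{\left(o,w \right)} = -6 + \left(w - w\right) = -6 + 0 = -6$)
$\left(-22055 - 8950\right) + v{\left(-46,124 \right)} = \left(-22055 - 8950\right) - 6 = -31005 - 6 = -31011$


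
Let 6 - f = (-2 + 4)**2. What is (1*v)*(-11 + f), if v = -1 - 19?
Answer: 180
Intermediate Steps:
f = 2 (f = 6 - (-2 + 4)**2 = 6 - 1*2**2 = 6 - 1*4 = 6 - 4 = 2)
v = -20
(1*v)*(-11 + f) = (1*(-20))*(-11 + 2) = -20*(-9) = 180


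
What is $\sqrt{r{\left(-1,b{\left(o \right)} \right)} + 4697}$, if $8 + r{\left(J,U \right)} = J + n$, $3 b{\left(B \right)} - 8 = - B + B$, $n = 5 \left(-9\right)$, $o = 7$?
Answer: $\sqrt{4643} \approx 68.14$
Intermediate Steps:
$n = -45$
$b{\left(B \right)} = \frac{8}{3}$ ($b{\left(B \right)} = \frac{8}{3} + \frac{- B + B}{3} = \frac{8}{3} + \frac{1}{3} \cdot 0 = \frac{8}{3} + 0 = \frac{8}{3}$)
$r{\left(J,U \right)} = -53 + J$ ($r{\left(J,U \right)} = -8 + \left(J - 45\right) = -8 + \left(-45 + J\right) = -53 + J$)
$\sqrt{r{\left(-1,b{\left(o \right)} \right)} + 4697} = \sqrt{\left(-53 - 1\right) + 4697} = \sqrt{-54 + 4697} = \sqrt{4643}$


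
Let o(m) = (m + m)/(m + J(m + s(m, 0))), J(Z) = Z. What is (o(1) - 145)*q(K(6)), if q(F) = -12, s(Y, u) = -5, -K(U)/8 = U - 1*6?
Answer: 1748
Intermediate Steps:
K(U) = 48 - 8*U (K(U) = -8*(U - 1*6) = -8*(U - 6) = -8*(-6 + U) = 48 - 8*U)
o(m) = 2*m/(-5 + 2*m) (o(m) = (m + m)/(m + (m - 5)) = (2*m)/(m + (-5 + m)) = (2*m)/(-5 + 2*m) = 2*m/(-5 + 2*m))
(o(1) - 145)*q(K(6)) = (2*1/(-5 + 2*1) - 145)*(-12) = (2*1/(-5 + 2) - 145)*(-12) = (2*1/(-3) - 145)*(-12) = (2*1*(-⅓) - 145)*(-12) = (-⅔ - 145)*(-12) = -437/3*(-12) = 1748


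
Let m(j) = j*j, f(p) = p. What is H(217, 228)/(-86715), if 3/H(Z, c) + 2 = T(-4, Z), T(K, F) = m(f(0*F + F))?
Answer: -1/1361049735 ≈ -7.3473e-10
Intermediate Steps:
m(j) = j²
T(K, F) = F² (T(K, F) = (0*F + F)² = (0 + F)² = F²)
H(Z, c) = 3/(-2 + Z²)
H(217, 228)/(-86715) = (3/(-2 + 217²))/(-86715) = (3/(-2 + 47089))*(-1/86715) = (3/47087)*(-1/86715) = -1/1361049735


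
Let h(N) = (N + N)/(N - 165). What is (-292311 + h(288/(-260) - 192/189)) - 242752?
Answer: -366181582981/684371 ≈ -5.3506e+5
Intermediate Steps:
h(N) = 2*N/(-165 + N) (h(N) = (2*N)/(-165 + N) = 2*N/(-165 + N))
(-292311 + h(288/(-260) - 192/189)) - 242752 = (-292311 + 2*(288/(-260) - 192/189)/(-165 + (288/(-260) - 192/189))) - 242752 = (-292311 + 2*(288*(-1/260) - 192*1/189)/(-165 + (288*(-1/260) - 192*1/189))) - 242752 = (-292311 + 2*(-72/65 - 64/63)/(-165 + (-72/65 - 64/63))) - 242752 = (-292311 + 2*(-8696/4095)/(-165 - 8696/4095)) - 242752 = (-292311 + 2*(-8696/4095)/(-684371/4095)) - 242752 = (-292311 + 2*(-8696/4095)*(-4095/684371)) - 242752 = (-292311 + 17392/684371) - 242752 = -200049153989/684371 - 242752 = -366181582981/684371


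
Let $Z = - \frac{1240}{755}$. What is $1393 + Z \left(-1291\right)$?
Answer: $\frac{530511}{151} \approx 3513.3$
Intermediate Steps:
$Z = - \frac{248}{151}$ ($Z = \left(-1240\right) \frac{1}{755} = - \frac{248}{151} \approx -1.6424$)
$1393 + Z \left(-1291\right) = 1393 - - \frac{320168}{151} = 1393 + \frac{320168}{151} = \frac{530511}{151}$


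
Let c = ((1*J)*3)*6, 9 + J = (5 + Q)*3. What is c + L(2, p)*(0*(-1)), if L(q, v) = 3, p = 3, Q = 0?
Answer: 108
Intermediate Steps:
J = 6 (J = -9 + (5 + 0)*3 = -9 + 5*3 = -9 + 15 = 6)
c = 108 (c = ((1*6)*3)*6 = (6*3)*6 = 18*6 = 108)
c + L(2, p)*(0*(-1)) = 108 + 3*(0*(-1)) = 108 + 3*0 = 108 + 0 = 108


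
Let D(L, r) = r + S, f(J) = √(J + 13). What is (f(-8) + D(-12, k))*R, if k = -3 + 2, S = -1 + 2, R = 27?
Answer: 27*√5 ≈ 60.374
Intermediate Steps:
S = 1
k = -1
f(J) = √(13 + J)
D(L, r) = 1 + r (D(L, r) = r + 1 = 1 + r)
(f(-8) + D(-12, k))*R = (√(13 - 8) + (1 - 1))*27 = (√5 + 0)*27 = √5*27 = 27*√5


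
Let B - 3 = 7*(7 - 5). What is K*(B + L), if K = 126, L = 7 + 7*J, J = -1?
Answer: 2142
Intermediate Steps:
L = 0 (L = 7 + 7*(-1) = 7 - 7 = 0)
B = 17 (B = 3 + 7*(7 - 5) = 3 + 7*2 = 3 + 14 = 17)
K*(B + L) = 126*(17 + 0) = 126*17 = 2142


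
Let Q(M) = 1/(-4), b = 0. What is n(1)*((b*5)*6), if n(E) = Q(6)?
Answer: 0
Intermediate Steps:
Q(M) = -¼
n(E) = -¼
n(1)*((b*5)*6) = -0*5*6/4 = -0*6 = -¼*0 = 0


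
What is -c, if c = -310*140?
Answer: 43400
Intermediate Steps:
c = -43400
-c = -1*(-43400) = 43400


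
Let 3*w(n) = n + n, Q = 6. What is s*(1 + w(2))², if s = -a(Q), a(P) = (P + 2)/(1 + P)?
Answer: -56/9 ≈ -6.2222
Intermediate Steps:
a(P) = (2 + P)/(1 + P)
w(n) = 2*n/3 (w(n) = (n + n)/3 = (2*n)/3 = 2*n/3)
s = -8/7 (s = -(2 + 6)/(1 + 6) = -8/7 ≈ -1.1429)
s*(1 + w(2))² = -8*(1 + (⅔)*2)²/7 = -8*(1 + 4/3)²/7 = -8*(7/3)²/7 = -8/7*49/9 = -56/9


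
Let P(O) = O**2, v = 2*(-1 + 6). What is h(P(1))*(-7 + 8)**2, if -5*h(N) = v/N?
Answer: -2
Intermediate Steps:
v = 10 (v = 2*5 = 10)
h(N) = -2/N
h(P(1))*(-7 + 8)**2 = (-2/(1**2))*(-7 + 8)**2 = -2/1*1**2 = -2*1*1 = -2*1 = -2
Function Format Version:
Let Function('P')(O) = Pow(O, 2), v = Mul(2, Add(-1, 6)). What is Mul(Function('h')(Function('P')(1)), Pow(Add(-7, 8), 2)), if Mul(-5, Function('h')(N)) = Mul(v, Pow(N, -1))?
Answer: -2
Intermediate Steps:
v = 10 (v = Mul(2, 5) = 10)
Function('h')(N) = Mul(-2, Pow(N, -1)) (Function('h')(N) = Mul(Rational(-1, 5), Mul(10, Pow(N, -1))) = Mul(-2, Pow(N, -1)))
Mul(Function('h')(Function('P')(1)), Pow(Add(-7, 8), 2)) = Mul(Mul(-2, Pow(Pow(1, 2), -1)), Pow(Add(-7, 8), 2)) = Mul(Mul(-2, Pow(1, -1)), Pow(1, 2)) = Mul(Mul(-2, 1), 1) = Mul(-2, 1) = -2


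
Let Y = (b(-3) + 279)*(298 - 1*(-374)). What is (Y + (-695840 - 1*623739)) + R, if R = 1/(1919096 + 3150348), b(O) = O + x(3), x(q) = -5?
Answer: -5766325258347/5069444 ≈ -1.1375e+6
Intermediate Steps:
b(O) = -5 + O (b(O) = O - 5 = -5 + O)
R = 1/5069444 ≈ 1.9726e-7
Y = 182112 (Y = ((-5 - 3) + 279)*(298 - 1*(-374)) = (-8 + 279)*(298 + 374) = 271*672 = 182112)
(Y + (-695840 - 1*623739)) + R = (182112 + (-695840 - 1*623739)) + 1/5069444 = (182112 + (-695840 - 623739)) + 1/5069444 = (182112 - 1319579) + 1/5069444 = -1137467 + 1/5069444 = -5766325258347/5069444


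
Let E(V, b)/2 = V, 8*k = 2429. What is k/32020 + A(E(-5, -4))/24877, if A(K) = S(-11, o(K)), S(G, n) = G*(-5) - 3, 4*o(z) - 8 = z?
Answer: 73746553/6372492320 ≈ 0.011573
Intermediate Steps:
k = 2429/8 (k = (1/8)*2429 = 2429/8 ≈ 303.63)
E(V, b) = 2*V
o(z) = 2 + z/4
S(G, n) = -3 - 5*G (S(G, n) = -5*G - 3 = -3 - 5*G)
A(K) = 52 (A(K) = -3 - 5*(-11) = -3 + 55 = 52)
k/32020 + A(E(-5, -4))/24877 = (2429/8)/32020 + 52/24877 = (2429/8)*(1/32020) + 52*(1/24877) = 2429/256160 + 52/24877 = 73746553/6372492320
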